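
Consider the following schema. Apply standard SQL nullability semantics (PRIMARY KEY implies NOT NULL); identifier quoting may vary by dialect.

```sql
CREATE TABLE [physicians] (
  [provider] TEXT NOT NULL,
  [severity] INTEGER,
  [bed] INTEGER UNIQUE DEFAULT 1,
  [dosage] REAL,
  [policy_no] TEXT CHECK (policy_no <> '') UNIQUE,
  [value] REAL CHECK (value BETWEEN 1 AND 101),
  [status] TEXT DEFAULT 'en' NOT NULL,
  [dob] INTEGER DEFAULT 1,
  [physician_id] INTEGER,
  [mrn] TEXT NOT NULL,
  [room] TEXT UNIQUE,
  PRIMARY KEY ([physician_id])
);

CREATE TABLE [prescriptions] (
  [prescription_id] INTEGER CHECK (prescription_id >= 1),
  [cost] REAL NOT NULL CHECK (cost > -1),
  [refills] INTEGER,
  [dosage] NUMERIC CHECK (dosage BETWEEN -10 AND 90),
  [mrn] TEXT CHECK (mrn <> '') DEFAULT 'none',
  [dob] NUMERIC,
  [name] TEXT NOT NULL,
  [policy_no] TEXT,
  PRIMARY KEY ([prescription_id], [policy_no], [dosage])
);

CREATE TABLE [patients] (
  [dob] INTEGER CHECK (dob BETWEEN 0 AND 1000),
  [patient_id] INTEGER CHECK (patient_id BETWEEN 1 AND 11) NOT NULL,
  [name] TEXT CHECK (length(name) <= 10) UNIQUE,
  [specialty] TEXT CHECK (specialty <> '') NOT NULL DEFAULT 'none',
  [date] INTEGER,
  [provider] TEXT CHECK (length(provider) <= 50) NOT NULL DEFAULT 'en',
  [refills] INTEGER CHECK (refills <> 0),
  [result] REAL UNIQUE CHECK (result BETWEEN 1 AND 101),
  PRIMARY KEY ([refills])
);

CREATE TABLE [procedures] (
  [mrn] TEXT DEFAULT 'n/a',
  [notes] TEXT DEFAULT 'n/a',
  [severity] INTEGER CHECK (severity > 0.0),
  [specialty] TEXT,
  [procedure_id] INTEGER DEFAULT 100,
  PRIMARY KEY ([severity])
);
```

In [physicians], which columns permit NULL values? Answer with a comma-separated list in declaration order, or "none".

- provider: declared NOT NULL → not nullable.
- severity: no NOT NULL constraint applies → nullable.
- bed: UNIQUE does not imply NOT NULL → nullable.
- dosage: no NOT NULL constraint applies → nullable.
- policy_no: CHECK does not forbid NULL (a CHECK constraint passes when its expression is NULL) → nullable.
- value: CHECK does not forbid NULL (a CHECK constraint passes when its expression is NULL) → nullable.
- status: declared NOT NULL → not nullable.
- dob: DEFAULT only fills an omitted column; an explicit NULL is still allowed → nullable.
- physician_id: part of the PRIMARY KEY, which implies NOT NULL → not nullable.
- mrn: declared NOT NULL → not nullable.
- room: UNIQUE does not imply NOT NULL → nullable.

severity, bed, dosage, policy_no, value, dob, room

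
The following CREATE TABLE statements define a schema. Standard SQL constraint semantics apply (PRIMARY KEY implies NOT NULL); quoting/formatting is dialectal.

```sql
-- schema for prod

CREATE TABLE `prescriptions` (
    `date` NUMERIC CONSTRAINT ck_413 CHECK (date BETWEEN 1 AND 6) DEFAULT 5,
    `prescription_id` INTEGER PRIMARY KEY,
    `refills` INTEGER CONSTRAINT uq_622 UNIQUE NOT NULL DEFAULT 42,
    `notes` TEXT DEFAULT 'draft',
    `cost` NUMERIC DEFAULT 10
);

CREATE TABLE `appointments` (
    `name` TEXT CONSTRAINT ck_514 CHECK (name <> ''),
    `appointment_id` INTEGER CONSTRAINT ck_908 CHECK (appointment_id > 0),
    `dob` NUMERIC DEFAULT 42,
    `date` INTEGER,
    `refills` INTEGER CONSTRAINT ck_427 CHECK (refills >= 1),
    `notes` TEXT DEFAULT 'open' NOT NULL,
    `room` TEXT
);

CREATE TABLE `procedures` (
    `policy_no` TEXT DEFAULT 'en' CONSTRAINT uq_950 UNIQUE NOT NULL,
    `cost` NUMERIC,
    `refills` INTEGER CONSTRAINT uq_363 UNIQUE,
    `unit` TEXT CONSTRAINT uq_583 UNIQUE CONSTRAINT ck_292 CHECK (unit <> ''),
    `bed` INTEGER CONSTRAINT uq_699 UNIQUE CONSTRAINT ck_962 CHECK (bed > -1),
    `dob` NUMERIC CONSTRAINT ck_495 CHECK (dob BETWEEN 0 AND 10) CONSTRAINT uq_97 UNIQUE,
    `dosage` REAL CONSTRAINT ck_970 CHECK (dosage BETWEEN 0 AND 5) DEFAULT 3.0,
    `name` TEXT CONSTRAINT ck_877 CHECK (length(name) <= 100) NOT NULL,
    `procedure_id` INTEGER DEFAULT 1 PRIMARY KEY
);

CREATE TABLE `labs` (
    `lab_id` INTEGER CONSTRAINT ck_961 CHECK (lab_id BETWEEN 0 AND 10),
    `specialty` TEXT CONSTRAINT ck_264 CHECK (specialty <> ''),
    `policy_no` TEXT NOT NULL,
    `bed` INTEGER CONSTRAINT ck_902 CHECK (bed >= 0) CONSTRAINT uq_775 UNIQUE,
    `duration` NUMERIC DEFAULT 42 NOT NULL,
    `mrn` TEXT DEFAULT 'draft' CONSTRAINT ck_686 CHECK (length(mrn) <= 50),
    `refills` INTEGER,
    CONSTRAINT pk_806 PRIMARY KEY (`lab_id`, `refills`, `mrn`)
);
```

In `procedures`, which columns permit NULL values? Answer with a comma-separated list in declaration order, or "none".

- policy_no: declared NOT NULL → not nullable.
- cost: no NOT NULL constraint applies → nullable.
- refills: UNIQUE does not imply NOT NULL → nullable.
- unit: CHECK does not forbid NULL (a CHECK constraint passes when its expression is NULL) → nullable.
- bed: CHECK does not forbid NULL (a CHECK constraint passes when its expression is NULL) → nullable.
- dob: CHECK does not forbid NULL (a CHECK constraint passes when its expression is NULL) → nullable.
- dosage: CHECK does not forbid NULL (a CHECK constraint passes when its expression is NULL) → nullable.
- name: declared NOT NULL → not nullable.
- procedure_id: part of the PRIMARY KEY, which implies NOT NULL → not nullable.

cost, refills, unit, bed, dob, dosage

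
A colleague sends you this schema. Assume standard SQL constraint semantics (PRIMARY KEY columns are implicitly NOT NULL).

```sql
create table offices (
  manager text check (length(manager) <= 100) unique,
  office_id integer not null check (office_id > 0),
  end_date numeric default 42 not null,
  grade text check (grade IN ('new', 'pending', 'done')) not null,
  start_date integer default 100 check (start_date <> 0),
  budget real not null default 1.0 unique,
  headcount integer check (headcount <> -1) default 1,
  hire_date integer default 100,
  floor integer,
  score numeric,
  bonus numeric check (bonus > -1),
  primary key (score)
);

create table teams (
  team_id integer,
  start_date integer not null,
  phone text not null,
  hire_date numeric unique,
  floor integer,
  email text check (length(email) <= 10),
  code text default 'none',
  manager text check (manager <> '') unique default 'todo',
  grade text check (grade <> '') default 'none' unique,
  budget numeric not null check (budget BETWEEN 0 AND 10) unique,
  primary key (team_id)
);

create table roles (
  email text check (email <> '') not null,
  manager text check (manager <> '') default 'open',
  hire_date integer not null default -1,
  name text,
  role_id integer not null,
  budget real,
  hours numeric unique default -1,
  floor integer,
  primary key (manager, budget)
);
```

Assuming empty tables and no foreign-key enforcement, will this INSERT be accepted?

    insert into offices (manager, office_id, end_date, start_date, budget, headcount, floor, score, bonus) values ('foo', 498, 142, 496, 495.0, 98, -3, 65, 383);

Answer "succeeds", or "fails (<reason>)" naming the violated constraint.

fails (NOT NULL on grade)

grade is omitted from the column list and has no DEFAULT, so it would receive NULL.
But grade is declared NOT NULL.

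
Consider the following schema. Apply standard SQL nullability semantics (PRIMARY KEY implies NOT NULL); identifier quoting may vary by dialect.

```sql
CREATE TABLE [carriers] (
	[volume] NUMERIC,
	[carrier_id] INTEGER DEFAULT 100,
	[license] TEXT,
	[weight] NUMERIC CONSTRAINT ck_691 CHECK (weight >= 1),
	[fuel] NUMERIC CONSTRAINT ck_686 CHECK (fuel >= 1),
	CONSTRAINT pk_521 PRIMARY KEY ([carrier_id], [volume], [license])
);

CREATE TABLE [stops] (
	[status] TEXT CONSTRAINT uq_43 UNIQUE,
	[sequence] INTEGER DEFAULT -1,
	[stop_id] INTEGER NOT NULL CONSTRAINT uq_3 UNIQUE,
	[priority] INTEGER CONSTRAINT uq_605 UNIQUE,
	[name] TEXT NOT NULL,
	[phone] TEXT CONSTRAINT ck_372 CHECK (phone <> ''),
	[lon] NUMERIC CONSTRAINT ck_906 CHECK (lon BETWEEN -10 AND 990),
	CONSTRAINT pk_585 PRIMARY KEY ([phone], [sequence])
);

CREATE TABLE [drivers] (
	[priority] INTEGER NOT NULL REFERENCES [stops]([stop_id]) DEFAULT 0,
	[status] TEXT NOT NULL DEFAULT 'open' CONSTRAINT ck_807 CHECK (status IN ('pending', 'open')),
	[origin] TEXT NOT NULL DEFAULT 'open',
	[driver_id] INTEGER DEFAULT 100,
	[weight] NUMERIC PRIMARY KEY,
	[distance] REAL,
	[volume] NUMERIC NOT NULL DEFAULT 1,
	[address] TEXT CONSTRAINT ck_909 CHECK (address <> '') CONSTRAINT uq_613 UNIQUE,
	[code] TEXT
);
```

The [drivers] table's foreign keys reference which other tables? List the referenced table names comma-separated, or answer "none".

stops

- priority REFERENCES stops(stop_id).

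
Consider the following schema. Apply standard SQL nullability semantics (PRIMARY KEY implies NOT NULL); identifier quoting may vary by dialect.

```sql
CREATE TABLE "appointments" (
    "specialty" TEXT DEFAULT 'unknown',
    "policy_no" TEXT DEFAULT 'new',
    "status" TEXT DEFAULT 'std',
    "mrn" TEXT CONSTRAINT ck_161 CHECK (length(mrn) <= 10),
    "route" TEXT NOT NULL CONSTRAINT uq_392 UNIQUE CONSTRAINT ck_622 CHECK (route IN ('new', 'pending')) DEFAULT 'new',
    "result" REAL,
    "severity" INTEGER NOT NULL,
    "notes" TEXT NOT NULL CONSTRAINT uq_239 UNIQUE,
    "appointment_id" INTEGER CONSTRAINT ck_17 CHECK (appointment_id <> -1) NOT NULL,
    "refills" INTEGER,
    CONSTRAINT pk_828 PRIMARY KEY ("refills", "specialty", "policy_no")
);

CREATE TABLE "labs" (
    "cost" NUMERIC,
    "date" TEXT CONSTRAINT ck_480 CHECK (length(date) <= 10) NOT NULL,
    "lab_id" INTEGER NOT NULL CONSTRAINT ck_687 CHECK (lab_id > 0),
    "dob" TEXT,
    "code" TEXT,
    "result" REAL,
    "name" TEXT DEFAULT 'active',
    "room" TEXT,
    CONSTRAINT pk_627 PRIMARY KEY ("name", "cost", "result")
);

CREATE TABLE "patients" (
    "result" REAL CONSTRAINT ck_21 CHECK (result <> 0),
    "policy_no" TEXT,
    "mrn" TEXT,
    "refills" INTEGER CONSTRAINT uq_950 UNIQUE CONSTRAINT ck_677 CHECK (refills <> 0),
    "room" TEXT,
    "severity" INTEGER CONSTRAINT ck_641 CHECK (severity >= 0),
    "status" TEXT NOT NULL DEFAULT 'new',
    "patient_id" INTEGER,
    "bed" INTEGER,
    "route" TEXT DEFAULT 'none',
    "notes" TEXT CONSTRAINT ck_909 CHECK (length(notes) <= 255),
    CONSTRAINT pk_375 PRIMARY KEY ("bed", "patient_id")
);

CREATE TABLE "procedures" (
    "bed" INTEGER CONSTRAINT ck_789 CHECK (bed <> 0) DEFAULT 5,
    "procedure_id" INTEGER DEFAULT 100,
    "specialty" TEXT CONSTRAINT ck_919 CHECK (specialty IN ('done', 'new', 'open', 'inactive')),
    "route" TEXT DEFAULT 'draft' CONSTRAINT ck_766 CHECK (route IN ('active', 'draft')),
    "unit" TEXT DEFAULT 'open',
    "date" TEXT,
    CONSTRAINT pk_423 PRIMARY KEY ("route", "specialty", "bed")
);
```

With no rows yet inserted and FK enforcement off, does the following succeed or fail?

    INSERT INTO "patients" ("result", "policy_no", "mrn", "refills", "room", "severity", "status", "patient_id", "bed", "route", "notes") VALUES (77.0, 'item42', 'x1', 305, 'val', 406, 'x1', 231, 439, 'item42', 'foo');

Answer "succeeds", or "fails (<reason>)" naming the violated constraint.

succeeds

NOT NULL columns: bed is supplied; patient_id is supplied; status is supplied.
CHECK constraints: 77.0 satisfies (result <> 0); 305 satisfies (refills <> 0); 406 satisfies (severity >= 0); 'foo' satisfies (length(notes) <= 255).
No constraint is violated.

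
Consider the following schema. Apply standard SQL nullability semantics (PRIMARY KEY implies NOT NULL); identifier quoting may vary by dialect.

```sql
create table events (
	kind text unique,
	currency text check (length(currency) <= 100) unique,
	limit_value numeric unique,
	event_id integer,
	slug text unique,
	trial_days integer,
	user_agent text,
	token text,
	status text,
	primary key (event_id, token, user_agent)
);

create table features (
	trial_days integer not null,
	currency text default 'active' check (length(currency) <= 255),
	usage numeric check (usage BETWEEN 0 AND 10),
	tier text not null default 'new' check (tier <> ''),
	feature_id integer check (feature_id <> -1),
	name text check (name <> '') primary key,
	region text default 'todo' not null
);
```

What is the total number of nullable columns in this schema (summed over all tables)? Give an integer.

events: 6 nullable (kind, currency, limit_value, slug, trial_days, status — PK (event_id, token, user_agent) and explicit NOT NULL columns excluded).
features: 3 nullable (currency, usage, feature_id — PK (name) and explicit NOT NULL columns excluded).
Total: 6 + 3 = 9.

9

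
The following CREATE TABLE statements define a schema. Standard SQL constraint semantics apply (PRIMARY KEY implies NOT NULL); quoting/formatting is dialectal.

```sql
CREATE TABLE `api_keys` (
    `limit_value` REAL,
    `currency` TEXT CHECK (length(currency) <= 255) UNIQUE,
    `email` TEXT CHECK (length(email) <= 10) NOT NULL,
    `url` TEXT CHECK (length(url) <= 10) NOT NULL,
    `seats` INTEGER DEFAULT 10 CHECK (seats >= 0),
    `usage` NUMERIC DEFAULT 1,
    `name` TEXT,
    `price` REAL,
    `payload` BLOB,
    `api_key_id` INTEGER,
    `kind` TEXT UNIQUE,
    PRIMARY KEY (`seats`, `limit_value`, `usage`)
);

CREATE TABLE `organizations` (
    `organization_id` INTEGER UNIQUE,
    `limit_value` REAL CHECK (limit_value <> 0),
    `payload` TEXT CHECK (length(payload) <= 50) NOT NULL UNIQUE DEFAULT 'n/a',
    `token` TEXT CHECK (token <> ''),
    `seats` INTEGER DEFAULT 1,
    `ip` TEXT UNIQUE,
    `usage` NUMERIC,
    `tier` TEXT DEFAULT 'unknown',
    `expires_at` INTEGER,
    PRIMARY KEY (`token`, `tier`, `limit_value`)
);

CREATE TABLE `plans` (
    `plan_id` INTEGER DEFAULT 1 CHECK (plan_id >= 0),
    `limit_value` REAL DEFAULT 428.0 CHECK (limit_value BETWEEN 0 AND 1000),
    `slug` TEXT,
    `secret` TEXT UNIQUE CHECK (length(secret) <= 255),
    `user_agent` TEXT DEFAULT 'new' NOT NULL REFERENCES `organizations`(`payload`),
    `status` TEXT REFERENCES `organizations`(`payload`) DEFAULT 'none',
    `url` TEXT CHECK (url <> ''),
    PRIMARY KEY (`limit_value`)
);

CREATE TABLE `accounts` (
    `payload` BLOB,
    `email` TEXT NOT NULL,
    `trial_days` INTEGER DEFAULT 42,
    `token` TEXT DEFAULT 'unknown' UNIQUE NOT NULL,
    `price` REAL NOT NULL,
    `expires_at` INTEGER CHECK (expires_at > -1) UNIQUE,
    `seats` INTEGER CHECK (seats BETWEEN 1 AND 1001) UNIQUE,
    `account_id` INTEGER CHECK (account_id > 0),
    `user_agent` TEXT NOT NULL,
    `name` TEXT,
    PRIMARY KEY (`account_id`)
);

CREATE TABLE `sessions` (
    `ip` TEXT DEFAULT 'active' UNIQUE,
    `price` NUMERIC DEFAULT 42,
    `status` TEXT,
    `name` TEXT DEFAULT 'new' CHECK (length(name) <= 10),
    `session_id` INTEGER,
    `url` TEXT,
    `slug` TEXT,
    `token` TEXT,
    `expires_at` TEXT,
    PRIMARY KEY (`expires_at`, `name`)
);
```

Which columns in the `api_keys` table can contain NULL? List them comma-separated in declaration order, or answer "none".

- limit_value: part of the PRIMARY KEY, which implies NOT NULL → not nullable.
- currency: CHECK does not forbid NULL (a CHECK constraint passes when its expression is NULL) → nullable.
- email: declared NOT NULL → not nullable.
- url: declared NOT NULL → not nullable.
- seats: part of the PRIMARY KEY, which implies NOT NULL → not nullable.
- usage: part of the PRIMARY KEY, which implies NOT NULL → not nullable.
- name: no NOT NULL constraint applies → nullable.
- price: no NOT NULL constraint applies → nullable.
- payload: no NOT NULL constraint applies → nullable.
- api_key_id: no NOT NULL constraint applies → nullable.
- kind: UNIQUE does not imply NOT NULL → nullable.

currency, name, price, payload, api_key_id, kind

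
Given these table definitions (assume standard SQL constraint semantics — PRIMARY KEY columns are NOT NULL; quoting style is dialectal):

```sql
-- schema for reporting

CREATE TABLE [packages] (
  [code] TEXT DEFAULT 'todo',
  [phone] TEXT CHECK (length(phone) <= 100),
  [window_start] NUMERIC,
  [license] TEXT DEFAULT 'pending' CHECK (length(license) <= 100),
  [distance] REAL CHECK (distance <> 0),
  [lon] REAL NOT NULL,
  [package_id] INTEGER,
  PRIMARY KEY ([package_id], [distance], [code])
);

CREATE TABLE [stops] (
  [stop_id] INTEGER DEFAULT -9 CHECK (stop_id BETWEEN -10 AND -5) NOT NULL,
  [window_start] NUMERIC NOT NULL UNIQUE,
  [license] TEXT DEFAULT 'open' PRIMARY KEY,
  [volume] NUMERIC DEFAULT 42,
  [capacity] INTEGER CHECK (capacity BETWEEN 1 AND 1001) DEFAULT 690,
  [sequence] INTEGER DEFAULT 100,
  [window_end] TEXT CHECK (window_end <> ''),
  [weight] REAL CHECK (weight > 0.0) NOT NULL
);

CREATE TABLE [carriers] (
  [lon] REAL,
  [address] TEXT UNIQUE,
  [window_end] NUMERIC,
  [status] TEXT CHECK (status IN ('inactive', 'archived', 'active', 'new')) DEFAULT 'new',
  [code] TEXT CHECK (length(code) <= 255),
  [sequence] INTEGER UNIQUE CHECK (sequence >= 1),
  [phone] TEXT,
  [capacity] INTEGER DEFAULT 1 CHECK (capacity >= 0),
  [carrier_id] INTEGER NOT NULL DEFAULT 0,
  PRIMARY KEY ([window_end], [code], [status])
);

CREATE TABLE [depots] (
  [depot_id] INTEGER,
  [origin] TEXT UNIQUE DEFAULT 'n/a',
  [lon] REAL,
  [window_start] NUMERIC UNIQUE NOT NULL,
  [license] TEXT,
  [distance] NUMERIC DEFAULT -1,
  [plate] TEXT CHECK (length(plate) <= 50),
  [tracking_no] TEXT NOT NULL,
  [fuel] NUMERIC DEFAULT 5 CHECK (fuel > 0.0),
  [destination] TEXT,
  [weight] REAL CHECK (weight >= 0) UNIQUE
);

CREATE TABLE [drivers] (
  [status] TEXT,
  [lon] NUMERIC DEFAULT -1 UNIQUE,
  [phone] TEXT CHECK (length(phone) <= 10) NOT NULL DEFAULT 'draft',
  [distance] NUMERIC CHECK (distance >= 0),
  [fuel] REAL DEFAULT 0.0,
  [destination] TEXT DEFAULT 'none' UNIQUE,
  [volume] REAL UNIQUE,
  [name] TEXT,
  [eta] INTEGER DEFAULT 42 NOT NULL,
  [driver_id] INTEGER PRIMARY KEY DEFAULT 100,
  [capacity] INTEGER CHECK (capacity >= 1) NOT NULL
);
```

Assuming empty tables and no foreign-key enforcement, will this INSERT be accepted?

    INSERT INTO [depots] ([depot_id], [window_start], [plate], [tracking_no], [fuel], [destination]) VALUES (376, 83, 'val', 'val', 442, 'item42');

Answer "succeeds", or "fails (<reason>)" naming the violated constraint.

NOT NULL columns: tracking_no is supplied; window_start is supplied.
CHECK constraints: 'val' satisfies (length(plate) <= 50); 442 satisfies (fuel > 0.0).
No constraint is violated.

succeeds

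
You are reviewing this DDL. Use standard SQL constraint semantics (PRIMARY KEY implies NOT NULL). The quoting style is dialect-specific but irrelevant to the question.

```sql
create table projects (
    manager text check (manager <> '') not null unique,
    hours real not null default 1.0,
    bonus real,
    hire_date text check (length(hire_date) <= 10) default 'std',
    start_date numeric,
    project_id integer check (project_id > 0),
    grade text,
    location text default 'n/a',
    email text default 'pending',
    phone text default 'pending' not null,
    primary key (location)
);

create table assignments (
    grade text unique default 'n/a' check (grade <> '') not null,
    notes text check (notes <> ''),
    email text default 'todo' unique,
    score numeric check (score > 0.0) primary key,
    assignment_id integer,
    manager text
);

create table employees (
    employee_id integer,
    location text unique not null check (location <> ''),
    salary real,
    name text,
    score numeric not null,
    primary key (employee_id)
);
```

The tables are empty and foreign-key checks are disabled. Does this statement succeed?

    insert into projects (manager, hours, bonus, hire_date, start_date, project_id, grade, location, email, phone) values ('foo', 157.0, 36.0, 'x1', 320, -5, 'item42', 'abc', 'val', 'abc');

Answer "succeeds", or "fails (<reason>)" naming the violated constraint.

fails (CHECK on project_id)

The value -5 for project_id violates CHECK (project_id > 0).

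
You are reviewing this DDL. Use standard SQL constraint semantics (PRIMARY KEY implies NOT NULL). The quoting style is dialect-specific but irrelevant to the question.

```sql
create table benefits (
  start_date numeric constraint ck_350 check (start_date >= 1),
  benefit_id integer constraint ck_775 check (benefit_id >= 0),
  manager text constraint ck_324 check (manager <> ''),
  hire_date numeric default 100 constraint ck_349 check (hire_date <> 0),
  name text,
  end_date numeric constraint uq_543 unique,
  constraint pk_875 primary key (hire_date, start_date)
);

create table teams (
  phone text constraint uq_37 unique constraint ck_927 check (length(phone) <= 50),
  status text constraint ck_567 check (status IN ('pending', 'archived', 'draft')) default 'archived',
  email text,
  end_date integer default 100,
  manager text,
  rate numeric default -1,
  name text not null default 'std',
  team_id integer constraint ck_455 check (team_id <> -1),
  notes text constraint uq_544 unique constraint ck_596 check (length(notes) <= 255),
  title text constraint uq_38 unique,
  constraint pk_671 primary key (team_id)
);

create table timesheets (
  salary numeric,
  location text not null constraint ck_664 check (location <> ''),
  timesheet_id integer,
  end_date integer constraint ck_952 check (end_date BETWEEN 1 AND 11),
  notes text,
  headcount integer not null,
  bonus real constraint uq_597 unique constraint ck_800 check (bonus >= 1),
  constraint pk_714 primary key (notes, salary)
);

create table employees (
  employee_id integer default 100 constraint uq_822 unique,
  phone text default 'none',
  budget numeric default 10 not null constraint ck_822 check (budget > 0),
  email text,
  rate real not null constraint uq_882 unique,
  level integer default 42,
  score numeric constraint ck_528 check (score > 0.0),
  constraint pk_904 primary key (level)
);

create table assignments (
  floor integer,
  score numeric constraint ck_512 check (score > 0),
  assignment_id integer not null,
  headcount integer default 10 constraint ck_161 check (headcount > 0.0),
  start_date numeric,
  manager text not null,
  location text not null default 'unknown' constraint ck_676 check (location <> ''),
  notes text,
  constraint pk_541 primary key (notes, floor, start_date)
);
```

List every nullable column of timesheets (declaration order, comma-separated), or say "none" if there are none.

timesheet_id, end_date, bonus

- salary: part of the PRIMARY KEY, which implies NOT NULL → not nullable.
- location: declared NOT NULL → not nullable.
- timesheet_id: no NOT NULL constraint applies → nullable.
- end_date: CHECK does not forbid NULL (a CHECK constraint passes when its expression is NULL) → nullable.
- notes: part of the PRIMARY KEY, which implies NOT NULL → not nullable.
- headcount: declared NOT NULL → not nullable.
- bonus: CHECK does not forbid NULL (a CHECK constraint passes when its expression is NULL) → nullable.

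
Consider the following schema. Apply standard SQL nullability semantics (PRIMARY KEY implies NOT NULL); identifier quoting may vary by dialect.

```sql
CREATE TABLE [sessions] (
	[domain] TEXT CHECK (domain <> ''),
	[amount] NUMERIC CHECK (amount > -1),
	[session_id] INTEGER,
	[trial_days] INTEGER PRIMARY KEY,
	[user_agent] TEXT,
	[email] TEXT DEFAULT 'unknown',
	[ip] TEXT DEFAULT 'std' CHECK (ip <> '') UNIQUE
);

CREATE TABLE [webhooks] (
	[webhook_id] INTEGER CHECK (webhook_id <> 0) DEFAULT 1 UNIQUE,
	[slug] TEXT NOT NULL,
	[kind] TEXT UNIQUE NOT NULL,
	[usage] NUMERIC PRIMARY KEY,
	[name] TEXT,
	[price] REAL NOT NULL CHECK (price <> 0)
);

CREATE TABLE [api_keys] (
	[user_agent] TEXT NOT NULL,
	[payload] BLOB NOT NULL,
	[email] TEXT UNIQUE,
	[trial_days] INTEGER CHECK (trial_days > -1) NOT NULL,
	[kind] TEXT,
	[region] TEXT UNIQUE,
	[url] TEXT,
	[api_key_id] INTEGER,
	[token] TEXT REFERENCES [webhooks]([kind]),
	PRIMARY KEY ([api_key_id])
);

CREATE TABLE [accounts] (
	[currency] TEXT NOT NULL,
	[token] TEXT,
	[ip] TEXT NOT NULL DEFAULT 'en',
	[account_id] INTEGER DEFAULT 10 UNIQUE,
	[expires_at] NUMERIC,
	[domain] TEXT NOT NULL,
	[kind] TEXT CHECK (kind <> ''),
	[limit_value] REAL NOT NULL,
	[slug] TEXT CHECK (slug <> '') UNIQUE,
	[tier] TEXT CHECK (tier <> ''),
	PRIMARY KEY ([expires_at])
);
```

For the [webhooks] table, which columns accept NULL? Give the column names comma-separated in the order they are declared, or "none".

webhook_id, name

- webhook_id: CHECK does not forbid NULL (a CHECK constraint passes when its expression is NULL) → nullable.
- slug: declared NOT NULL → not nullable.
- kind: declared NOT NULL → not nullable.
- usage: part of the PRIMARY KEY, which implies NOT NULL → not nullable.
- name: no NOT NULL constraint applies → nullable.
- price: declared NOT NULL → not nullable.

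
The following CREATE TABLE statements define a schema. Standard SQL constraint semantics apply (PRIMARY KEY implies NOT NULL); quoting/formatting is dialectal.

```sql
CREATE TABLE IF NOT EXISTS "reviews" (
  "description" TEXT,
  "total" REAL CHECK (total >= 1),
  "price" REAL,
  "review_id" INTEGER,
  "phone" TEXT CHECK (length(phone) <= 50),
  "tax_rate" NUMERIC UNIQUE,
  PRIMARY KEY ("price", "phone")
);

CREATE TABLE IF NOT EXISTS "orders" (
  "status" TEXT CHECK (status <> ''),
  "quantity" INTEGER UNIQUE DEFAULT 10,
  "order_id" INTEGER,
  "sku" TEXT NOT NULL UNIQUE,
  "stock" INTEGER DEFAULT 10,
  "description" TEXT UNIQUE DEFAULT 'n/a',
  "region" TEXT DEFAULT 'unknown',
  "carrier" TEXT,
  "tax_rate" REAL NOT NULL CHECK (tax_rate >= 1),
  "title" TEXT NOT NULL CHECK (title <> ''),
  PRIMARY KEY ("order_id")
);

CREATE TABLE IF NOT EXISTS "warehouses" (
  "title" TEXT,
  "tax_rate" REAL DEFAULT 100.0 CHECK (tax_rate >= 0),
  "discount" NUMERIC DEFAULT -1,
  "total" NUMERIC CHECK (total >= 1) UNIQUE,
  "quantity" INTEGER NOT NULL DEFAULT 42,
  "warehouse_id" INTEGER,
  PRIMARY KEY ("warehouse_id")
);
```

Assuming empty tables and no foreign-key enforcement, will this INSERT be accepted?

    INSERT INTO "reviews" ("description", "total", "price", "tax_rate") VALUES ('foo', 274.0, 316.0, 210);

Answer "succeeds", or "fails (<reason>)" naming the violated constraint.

phone is omitted from the column list and has no DEFAULT, so it would receive NULL.
But phone is part of the PRIMARY KEY (implied NOT NULL).

fails (NOT NULL on phone)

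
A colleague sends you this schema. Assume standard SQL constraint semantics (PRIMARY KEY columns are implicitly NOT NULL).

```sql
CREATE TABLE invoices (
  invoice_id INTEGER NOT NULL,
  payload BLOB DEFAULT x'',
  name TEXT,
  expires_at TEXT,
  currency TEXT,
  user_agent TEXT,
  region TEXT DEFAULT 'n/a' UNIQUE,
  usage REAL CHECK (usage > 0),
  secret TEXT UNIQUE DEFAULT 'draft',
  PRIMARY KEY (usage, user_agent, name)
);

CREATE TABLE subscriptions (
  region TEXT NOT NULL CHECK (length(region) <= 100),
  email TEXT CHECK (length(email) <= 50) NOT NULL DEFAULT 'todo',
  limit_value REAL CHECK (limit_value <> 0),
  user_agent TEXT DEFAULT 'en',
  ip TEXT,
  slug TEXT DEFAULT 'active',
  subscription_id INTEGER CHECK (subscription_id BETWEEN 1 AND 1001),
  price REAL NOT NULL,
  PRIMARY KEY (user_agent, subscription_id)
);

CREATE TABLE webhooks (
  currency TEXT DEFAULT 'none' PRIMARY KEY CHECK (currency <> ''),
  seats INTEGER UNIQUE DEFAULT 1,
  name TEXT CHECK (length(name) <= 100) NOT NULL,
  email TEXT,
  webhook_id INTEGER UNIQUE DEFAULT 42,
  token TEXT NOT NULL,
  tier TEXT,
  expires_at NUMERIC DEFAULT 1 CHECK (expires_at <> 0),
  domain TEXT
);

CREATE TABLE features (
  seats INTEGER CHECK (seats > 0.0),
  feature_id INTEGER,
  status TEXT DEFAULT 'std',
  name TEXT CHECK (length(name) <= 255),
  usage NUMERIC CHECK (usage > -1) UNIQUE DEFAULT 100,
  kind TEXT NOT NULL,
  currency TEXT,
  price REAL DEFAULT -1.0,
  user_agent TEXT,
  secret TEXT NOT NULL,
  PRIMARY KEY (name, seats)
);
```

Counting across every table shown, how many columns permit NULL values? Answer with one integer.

invoices: 5 nullable (payload, expires_at, currency, region, secret — PK (usage, user_agent, name) and explicit NOT NULL columns excluded).
subscriptions: 3 nullable (limit_value, ip, slug — PK (user_agent, subscription_id) and explicit NOT NULL columns excluded).
webhooks: 6 nullable (seats, email, webhook_id, tier, expires_at, domain — PK (currency) and explicit NOT NULL columns excluded).
features: 6 nullable (feature_id, status, usage, currency, price, user_agent — PK (name, seats) and explicit NOT NULL columns excluded).
Total: 5 + 3 + 6 + 6 = 20.

20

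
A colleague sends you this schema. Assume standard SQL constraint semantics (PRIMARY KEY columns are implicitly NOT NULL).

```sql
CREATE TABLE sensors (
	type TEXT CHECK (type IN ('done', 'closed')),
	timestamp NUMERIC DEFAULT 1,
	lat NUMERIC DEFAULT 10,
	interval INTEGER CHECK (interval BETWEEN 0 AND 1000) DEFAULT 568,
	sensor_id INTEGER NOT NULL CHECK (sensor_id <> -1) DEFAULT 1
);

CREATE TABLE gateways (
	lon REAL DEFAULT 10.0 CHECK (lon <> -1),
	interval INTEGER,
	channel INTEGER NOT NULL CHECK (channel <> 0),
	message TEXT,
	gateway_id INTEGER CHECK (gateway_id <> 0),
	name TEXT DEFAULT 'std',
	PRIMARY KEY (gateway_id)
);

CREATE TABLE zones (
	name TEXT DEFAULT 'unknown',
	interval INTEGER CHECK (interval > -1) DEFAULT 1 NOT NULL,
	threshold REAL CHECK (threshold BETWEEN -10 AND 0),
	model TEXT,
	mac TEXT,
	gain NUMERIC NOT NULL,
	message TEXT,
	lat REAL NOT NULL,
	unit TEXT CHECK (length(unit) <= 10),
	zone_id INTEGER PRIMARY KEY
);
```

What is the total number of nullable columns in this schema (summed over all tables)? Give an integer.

sensors: 4 nullable (type, timestamp, lat, interval — PK none and explicit NOT NULL columns excluded).
gateways: 4 nullable (lon, interval, message, name — PK (gateway_id) and explicit NOT NULL columns excluded).
zones: 6 nullable (name, threshold, model, mac, message, unit — PK (zone_id) and explicit NOT NULL columns excluded).
Total: 4 + 4 + 6 = 14.

14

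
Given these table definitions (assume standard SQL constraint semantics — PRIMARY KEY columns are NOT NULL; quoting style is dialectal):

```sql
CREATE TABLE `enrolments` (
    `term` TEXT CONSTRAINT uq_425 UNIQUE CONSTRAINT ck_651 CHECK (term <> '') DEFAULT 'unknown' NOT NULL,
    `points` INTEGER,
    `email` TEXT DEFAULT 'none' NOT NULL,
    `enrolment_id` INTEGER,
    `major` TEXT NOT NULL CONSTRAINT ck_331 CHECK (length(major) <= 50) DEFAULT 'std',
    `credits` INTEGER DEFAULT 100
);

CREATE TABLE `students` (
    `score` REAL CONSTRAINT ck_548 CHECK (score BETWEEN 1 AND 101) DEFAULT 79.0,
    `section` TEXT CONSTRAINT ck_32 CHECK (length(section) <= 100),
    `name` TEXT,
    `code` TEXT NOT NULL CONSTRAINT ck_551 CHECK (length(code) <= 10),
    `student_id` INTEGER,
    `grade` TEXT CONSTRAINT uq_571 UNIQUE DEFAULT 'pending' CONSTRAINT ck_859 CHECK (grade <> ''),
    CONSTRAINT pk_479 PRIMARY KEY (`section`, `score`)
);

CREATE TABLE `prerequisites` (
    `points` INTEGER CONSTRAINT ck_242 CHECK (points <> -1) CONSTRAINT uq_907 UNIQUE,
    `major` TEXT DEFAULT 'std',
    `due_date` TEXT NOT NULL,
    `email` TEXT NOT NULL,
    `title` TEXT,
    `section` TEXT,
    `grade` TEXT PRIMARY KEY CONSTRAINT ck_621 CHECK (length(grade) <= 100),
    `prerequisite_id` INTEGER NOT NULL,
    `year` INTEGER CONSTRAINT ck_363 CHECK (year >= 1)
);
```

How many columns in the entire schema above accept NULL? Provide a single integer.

11

enrolments: 3 nullable (points, enrolment_id, credits — PK none and explicit NOT NULL columns excluded).
students: 3 nullable (name, student_id, grade — PK (section, score) and explicit NOT NULL columns excluded).
prerequisites: 5 nullable (points, major, title, section, year — PK (grade) and explicit NOT NULL columns excluded).
Total: 3 + 3 + 5 = 11.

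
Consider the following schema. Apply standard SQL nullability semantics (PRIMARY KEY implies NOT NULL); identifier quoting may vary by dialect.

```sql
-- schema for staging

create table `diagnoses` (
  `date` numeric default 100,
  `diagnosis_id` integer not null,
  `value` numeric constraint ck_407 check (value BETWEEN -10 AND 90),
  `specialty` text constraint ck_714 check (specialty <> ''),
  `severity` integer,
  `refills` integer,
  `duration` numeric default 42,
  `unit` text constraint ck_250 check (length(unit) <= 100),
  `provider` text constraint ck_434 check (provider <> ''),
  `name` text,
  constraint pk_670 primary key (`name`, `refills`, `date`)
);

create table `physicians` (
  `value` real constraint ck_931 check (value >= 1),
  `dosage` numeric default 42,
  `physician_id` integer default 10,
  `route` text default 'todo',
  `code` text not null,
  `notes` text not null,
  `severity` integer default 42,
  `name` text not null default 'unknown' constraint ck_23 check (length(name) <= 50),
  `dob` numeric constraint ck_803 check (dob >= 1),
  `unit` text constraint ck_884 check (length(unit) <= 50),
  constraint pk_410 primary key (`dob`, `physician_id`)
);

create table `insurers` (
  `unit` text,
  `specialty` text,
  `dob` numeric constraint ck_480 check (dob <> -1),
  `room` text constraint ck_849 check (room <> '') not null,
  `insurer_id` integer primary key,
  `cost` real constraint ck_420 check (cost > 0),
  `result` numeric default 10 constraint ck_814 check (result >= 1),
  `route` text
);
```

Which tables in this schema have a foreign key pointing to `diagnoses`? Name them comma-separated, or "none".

none

No REFERENCES clause anywhere in the schema names diagnoses.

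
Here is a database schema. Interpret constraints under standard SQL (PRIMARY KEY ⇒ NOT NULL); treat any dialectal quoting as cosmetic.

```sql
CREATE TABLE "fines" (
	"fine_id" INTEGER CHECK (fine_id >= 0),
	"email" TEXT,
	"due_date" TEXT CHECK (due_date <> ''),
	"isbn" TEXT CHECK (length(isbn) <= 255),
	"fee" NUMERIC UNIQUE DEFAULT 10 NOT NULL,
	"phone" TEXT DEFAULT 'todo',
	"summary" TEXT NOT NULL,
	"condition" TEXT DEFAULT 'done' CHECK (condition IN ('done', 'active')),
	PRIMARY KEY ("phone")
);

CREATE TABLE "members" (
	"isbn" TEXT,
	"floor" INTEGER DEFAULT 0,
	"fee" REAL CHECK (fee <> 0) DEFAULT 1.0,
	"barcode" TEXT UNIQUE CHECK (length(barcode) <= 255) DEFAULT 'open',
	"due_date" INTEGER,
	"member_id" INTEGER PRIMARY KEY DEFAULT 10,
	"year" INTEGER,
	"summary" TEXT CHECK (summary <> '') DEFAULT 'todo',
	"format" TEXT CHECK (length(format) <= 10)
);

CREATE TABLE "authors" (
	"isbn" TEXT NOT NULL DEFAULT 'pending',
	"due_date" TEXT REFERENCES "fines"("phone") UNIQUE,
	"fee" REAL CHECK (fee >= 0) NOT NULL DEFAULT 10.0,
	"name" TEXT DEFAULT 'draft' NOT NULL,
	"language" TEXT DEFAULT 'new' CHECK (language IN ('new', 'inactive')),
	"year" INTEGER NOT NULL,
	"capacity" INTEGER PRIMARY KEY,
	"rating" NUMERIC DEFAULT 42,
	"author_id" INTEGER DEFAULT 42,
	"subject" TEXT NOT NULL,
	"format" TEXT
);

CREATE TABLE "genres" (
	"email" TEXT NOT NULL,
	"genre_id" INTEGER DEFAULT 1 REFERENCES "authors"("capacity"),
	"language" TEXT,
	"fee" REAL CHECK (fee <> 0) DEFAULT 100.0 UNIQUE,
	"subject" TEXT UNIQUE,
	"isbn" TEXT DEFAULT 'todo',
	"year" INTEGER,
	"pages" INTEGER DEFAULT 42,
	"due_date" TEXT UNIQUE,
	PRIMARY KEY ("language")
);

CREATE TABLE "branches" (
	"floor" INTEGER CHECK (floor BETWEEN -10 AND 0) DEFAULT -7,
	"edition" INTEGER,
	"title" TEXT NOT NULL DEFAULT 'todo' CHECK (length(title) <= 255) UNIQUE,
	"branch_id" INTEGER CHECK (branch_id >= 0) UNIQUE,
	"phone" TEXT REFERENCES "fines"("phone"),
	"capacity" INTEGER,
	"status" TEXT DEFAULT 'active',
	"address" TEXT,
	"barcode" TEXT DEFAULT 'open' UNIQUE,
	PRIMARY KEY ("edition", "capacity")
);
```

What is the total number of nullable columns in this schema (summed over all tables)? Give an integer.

fines: 5 nullable (fine_id, email, due_date, isbn, condition — PK (phone) and explicit NOT NULL columns excluded).
members: 8 nullable (isbn, floor, fee, barcode, due_date, year, summary, format — PK (member_id) and explicit NOT NULL columns excluded).
authors: 5 nullable (due_date, language, rating, author_id, format — PK (capacity) and explicit NOT NULL columns excluded).
genres: 7 nullable (genre_id, fee, subject, isbn, year, pages, due_date — PK (language) and explicit NOT NULL columns excluded).
branches: 6 nullable (floor, branch_id, phone, status, address, barcode — PK (edition, capacity) and explicit NOT NULL columns excluded).
Total: 5 + 8 + 5 + 7 + 6 = 31.

31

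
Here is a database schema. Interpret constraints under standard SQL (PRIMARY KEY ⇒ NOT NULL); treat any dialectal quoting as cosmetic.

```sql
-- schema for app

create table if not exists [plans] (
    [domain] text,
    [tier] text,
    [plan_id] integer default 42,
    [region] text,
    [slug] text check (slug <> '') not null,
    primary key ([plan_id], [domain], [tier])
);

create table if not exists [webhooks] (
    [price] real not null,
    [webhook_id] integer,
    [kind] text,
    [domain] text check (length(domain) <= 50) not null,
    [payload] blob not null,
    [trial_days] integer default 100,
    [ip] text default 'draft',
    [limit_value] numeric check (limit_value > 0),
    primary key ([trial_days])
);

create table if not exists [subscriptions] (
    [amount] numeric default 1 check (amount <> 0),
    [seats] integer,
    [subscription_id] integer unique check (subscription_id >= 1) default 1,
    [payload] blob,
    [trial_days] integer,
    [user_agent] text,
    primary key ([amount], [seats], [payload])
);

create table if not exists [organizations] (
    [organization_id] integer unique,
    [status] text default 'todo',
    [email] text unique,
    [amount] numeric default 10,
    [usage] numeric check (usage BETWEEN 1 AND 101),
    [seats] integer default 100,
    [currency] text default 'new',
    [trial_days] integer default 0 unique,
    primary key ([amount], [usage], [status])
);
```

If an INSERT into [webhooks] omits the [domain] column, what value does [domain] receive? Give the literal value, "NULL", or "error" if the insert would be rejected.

error

domain has no DEFAULT clause.
Omitting it would insert NULL, but it is declared NOT NULL, so the INSERT fails.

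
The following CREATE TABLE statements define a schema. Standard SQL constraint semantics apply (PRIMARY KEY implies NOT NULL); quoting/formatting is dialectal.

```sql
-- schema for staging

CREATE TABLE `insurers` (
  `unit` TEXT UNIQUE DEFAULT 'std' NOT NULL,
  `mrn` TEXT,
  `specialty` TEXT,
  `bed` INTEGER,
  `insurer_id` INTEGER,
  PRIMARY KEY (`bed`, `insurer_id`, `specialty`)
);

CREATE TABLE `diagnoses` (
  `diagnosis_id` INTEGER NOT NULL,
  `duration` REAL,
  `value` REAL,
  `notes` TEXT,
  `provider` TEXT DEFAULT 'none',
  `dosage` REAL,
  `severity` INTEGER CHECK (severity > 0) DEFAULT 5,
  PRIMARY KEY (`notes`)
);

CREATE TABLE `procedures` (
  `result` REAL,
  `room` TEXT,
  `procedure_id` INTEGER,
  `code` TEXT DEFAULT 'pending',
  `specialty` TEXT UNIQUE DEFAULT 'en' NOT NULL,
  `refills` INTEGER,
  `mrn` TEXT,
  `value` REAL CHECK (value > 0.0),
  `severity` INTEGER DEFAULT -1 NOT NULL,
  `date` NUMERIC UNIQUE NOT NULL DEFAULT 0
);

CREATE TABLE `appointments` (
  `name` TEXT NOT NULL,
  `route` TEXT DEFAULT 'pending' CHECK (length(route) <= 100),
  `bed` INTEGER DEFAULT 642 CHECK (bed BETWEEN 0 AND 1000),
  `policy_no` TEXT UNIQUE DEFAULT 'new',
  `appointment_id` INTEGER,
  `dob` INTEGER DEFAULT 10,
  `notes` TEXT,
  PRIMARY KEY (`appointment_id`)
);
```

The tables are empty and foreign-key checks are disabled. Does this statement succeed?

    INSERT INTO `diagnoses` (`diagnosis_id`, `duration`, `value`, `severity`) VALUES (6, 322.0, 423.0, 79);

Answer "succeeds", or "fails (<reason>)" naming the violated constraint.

fails (NOT NULL on notes)

notes is omitted from the column list and has no DEFAULT, so it would receive NULL.
But notes is part of the PRIMARY KEY (implied NOT NULL).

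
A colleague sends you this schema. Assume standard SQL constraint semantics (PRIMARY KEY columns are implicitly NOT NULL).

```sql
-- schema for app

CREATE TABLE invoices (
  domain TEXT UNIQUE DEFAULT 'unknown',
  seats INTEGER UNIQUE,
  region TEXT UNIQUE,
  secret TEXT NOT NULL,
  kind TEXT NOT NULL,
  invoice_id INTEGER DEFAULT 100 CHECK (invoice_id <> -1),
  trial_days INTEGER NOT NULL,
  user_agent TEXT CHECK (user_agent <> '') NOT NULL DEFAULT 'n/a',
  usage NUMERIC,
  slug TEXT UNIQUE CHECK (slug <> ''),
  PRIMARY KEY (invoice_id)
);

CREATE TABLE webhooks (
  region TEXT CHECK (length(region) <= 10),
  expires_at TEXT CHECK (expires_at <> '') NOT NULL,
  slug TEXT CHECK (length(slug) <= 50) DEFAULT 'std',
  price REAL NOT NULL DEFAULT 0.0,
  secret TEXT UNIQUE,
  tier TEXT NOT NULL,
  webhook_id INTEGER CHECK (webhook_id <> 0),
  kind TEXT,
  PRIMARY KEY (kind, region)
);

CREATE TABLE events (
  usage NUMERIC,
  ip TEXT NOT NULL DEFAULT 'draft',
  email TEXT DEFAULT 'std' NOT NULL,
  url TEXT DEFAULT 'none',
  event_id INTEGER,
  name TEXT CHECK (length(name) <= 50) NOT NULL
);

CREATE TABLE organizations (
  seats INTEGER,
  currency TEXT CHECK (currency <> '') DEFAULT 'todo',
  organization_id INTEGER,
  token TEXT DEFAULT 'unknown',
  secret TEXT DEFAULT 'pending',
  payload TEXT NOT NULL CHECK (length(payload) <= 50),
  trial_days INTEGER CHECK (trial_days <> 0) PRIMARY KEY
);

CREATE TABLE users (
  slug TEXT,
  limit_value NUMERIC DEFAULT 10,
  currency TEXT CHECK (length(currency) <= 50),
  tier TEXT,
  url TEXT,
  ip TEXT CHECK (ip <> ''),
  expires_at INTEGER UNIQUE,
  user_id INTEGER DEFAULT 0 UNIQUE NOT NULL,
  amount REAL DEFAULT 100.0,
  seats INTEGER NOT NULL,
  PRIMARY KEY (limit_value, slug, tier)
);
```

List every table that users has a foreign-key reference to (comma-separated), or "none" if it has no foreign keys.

No column in users has a REFERENCES clause.

none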